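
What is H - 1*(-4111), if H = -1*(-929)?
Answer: 5040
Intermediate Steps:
H = 929
H - 1*(-4111) = 929 - 1*(-4111) = 929 + 4111 = 5040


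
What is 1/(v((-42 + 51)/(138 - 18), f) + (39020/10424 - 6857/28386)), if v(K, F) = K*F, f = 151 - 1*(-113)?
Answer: 92467395/2154649531 ≈ 0.042915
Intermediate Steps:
f = 264 (f = 151 + 113 = 264)
v(K, F) = F*K
1/(v((-42 + 51)/(138 - 18), f) + (39020/10424 - 6857/28386)) = 1/(264*((-42 + 51)/(138 - 18)) + (39020/10424 - 6857/28386)) = 1/(264*(9/120) + (39020*(1/10424) - 6857*1/28386)) = 1/(264*(9*(1/120)) + (9755/2606 - 6857/28386)) = 1/(264*(3/40) + 64759022/18493479) = 1/(99/5 + 64759022/18493479) = 1/(2154649531/92467395) = 92467395/2154649531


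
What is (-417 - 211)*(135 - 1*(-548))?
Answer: -428924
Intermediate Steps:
(-417 - 211)*(135 - 1*(-548)) = -628*(135 + 548) = -628*683 = -428924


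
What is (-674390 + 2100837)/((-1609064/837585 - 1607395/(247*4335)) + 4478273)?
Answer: 85286310488964585/267752737858250098 ≈ 0.31853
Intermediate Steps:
(-674390 + 2100837)/((-1609064/837585 - 1607395/(247*4335)) + 4478273) = 1426447/((-1609064*1/837585 - 1607395/1070745) + 4478273) = 1426447/((-1609064/837585 - 1607395*1/1070745) + 4478273) = 1426447/((-1609064/837585 - 321479/214149) + 4478273) = 1426447/(-204615144917/59789330055 + 4478273) = 1426447/(267752737858250098/59789330055) = 1426447*(59789330055/267752737858250098) = 85286310488964585/267752737858250098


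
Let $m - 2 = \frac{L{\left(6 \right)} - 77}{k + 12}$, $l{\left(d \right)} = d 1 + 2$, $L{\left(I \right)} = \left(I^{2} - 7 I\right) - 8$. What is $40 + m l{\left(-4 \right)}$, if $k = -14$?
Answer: $-55$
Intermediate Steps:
$L{\left(I \right)} = -8 + I^{2} - 7 I$
$l{\left(d \right)} = 2 + d$ ($l{\left(d \right)} = d + 2 = 2 + d$)
$m = \frac{95}{2}$ ($m = 2 + \frac{\left(-8 + 6^{2} - 42\right) - 77}{-14 + 12} = 2 + \frac{\left(-8 + 36 - 42\right) - 77}{-2} = 2 + \left(-14 - 77\right) \left(- \frac{1}{2}\right) = 2 - - \frac{91}{2} = 2 + \frac{91}{2} = \frac{95}{2} \approx 47.5$)
$40 + m l{\left(-4 \right)} = 40 + \frac{95 \left(2 - 4\right)}{2} = 40 + \frac{95}{2} \left(-2\right) = 40 - 95 = -55$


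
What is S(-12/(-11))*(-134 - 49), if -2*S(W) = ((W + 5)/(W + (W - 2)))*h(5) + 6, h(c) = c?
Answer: 63501/4 ≈ 15875.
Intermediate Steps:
S(W) = -3 - 5*(5 + W)/(2*(-2 + 2*W)) (S(W) = -(((W + 5)/(W + (W - 2)))*5 + 6)/2 = -(((5 + W)/(W + (-2 + W)))*5 + 6)/2 = -(((5 + W)/(-2 + 2*W))*5 + 6)/2 = -(5*(5 + W)/(-2 + 2*W) + 6)/2 = -(6 + 5*(5 + W)/(-2 + 2*W))/2 = -3 - 5*(5 + W)/(2*(-2 + 2*W)))
S(-12/(-11))*(-134 - 49) = ((-13 - (-204)/(-11))/(4*(-1 - 12/(-11))))*(-134 - 49) = ((-13 - (-204)*(-1)/11)/(4*(-1 - 12*(-1/11))))*(-183) = ((-13 - 17*12/11)/(4*(-1 + 12/11)))*(-183) = ((-13 - 204/11)/(4*(1/11)))*(-183) = ((¼)*11*(-347/11))*(-183) = -347/4*(-183) = 63501/4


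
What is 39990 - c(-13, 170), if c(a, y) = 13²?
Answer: 39821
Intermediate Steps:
c(a, y) = 169
39990 - c(-13, 170) = 39990 - 1*169 = 39990 - 169 = 39821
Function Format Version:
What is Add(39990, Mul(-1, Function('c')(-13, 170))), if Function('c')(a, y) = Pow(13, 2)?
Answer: 39821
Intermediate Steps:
Function('c')(a, y) = 169
Add(39990, Mul(-1, Function('c')(-13, 170))) = Add(39990, Mul(-1, 169)) = Add(39990, -169) = 39821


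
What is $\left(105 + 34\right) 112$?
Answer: $15568$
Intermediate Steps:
$\left(105 + 34\right) 112 = 139 \cdot 112 = 15568$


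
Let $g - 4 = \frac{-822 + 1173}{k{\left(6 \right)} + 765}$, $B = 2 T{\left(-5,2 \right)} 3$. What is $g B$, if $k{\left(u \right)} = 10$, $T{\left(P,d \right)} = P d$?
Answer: $- \frac{41412}{155} \approx -267.17$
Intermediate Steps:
$B = -60$ ($B = 2 \left(\left(-5\right) 2\right) 3 = 2 \left(-10\right) 3 = \left(-20\right) 3 = -60$)
$g = \frac{3451}{775}$ ($g = 4 + \frac{-822 + 1173}{10 + 765} = 4 + \frac{351}{775} = \frac{3451}{775} \approx 4.4529$)
$g B = \frac{3451}{775} \left(-60\right) = - \frac{41412}{155}$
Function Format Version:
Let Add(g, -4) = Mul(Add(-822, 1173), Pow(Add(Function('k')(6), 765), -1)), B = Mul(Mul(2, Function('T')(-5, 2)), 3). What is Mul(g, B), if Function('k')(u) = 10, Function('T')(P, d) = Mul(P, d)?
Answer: Rational(-41412, 155) ≈ -267.17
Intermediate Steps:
B = -60 (B = Mul(Mul(2, Mul(-5, 2)), 3) = Mul(Mul(2, -10), 3) = Mul(-20, 3) = -60)
g = Rational(3451, 775) (g = Add(4, Mul(Add(-822, 1173), Pow(Add(10, 765), -1))) = Add(4, Mul(351, Pow(775, -1))) = Add(4, Mul(351, Rational(1, 775))) = Add(4, Rational(351, 775)) = Rational(3451, 775) ≈ 4.4529)
Mul(g, B) = Mul(Rational(3451, 775), -60) = Rational(-41412, 155)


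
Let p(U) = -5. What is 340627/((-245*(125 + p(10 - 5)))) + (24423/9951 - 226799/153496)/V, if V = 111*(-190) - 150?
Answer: -626470339275737/54071329838400 ≈ -11.586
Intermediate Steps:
V = -21240 (V = -21090 - 150 = -21240)
340627/((-245*(125 + p(10 - 5)))) + (24423/9951 - 226799/153496)/V = 340627/((-245*(125 - 5))) + (24423/9951 - 226799/153496)/(-21240) = 340627/((-245*120)) + (24423*(1/9951) - 226799*1/153496)*(-1/21240) = 340627/(-29400) + (8141/3317 - 226799/153496)*(-1/21240) = 340627*(-1/29400) + (497318653/509146232)*(-1/21240) = -48661/4200 - 497318653/10814265967680 = -626470339275737/54071329838400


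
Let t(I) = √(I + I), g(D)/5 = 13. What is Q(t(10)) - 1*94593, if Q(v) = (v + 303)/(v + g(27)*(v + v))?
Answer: -12391682/131 + 303*√5/1310 ≈ -94593.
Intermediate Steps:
g(D) = 65 (g(D) = 5*13 = 65)
t(I) = √2*√I (t(I) = √(2*I) = √2*√I)
Q(v) = (303 + v)/(131*v) (Q(v) = (v + 303)/(v + 65*(v + v)) = (303 + v)/(v + 65*(2*v)) = (303 + v)/(v + 130*v) = (303 + v)/((131*v)) = (303 + v)*(1/(131*v)) = (303 + v)/(131*v))
Q(t(10)) - 1*94593 = (303 + √2*√10)/(131*((√2*√10))) - 1*94593 = (303 + 2*√5)/(131*((2*√5))) - 94593 = (√5/10)*(303 + 2*√5)/131 - 94593 = √5*(303 + 2*√5)/1310 - 94593 = -94593 + √5*(303 + 2*√5)/1310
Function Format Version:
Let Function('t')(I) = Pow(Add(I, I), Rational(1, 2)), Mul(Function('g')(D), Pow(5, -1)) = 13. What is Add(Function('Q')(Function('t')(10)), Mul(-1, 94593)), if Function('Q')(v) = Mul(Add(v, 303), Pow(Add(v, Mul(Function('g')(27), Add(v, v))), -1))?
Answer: Add(Rational(-12391682, 131), Mul(Rational(303, 1310), Pow(5, Rational(1, 2)))) ≈ -94593.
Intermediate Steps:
Function('g')(D) = 65 (Function('g')(D) = Mul(5, 13) = 65)
Function('t')(I) = Mul(Pow(2, Rational(1, 2)), Pow(I, Rational(1, 2))) (Function('t')(I) = Pow(Mul(2, I), Rational(1, 2)) = Mul(Pow(2, Rational(1, 2)), Pow(I, Rational(1, 2))))
Function('Q')(v) = Mul(Rational(1, 131), Pow(v, -1), Add(303, v)) (Function('Q')(v) = Mul(Add(v, 303), Pow(Add(v, Mul(65, Add(v, v))), -1)) = Mul(Add(303, v), Pow(Add(v, Mul(65, Mul(2, v))), -1)) = Mul(Add(303, v), Pow(Add(v, Mul(130, v)), -1)) = Mul(Add(303, v), Pow(Mul(131, v), -1)) = Mul(Add(303, v), Mul(Rational(1, 131), Pow(v, -1))) = Mul(Rational(1, 131), Pow(v, -1), Add(303, v)))
Add(Function('Q')(Function('t')(10)), Mul(-1, 94593)) = Add(Mul(Rational(1, 131), Pow(Mul(Pow(2, Rational(1, 2)), Pow(10, Rational(1, 2))), -1), Add(303, Mul(Pow(2, Rational(1, 2)), Pow(10, Rational(1, 2))))), Mul(-1, 94593)) = Add(Mul(Rational(1, 131), Pow(Mul(2, Pow(5, Rational(1, 2))), -1), Add(303, Mul(2, Pow(5, Rational(1, 2))))), -94593) = Add(Mul(Rational(1, 131), Mul(Rational(1, 10), Pow(5, Rational(1, 2))), Add(303, Mul(2, Pow(5, Rational(1, 2))))), -94593) = Add(Mul(Rational(1, 1310), Pow(5, Rational(1, 2)), Add(303, Mul(2, Pow(5, Rational(1, 2))))), -94593) = Add(-94593, Mul(Rational(1, 1310), Pow(5, Rational(1, 2)), Add(303, Mul(2, Pow(5, Rational(1, 2))))))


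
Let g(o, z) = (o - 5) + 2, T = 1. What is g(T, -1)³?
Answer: -8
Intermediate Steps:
g(o, z) = -3 + o (g(o, z) = (-5 + o) + 2 = -3 + o)
g(T, -1)³ = (-3 + 1)³ = (-2)³ = -8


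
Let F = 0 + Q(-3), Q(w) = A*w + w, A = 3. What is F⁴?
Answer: 20736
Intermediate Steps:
Q(w) = 4*w (Q(w) = 3*w + w = 4*w)
F = -12 (F = 0 + 4*(-3) = 0 - 12 = -12)
F⁴ = (-12)⁴ = 20736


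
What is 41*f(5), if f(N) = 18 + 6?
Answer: 984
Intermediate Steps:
f(N) = 24
41*f(5) = 41*24 = 984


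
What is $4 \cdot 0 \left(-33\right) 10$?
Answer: $0$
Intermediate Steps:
$4 \cdot 0 \left(-33\right) 10 = 0 \left(-33\right) 10 = 0 \cdot 10 = 0$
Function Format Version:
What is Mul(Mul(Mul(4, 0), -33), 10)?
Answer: 0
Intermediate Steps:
Mul(Mul(Mul(4, 0), -33), 10) = Mul(Mul(0, -33), 10) = Mul(0, 10) = 0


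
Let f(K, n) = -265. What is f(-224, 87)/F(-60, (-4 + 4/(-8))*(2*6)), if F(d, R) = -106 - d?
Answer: 265/46 ≈ 5.7609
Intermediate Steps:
f(-224, 87)/F(-60, (-4 + 4/(-8))*(2*6)) = -265/(-106 - 1*(-60)) = -265/(-106 + 60) = -265/(-46) = -265*(-1/46) = 265/46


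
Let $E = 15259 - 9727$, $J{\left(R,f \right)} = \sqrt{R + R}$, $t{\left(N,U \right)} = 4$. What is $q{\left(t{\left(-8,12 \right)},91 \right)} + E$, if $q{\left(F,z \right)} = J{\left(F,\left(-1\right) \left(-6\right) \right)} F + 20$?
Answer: $5552 + 8 \sqrt{2} \approx 5563.3$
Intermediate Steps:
$J{\left(R,f \right)} = \sqrt{2} \sqrt{R}$ ($J{\left(R,f \right)} = \sqrt{2 R} = \sqrt{2} \sqrt{R}$)
$q{\left(F,z \right)} = 20 + \sqrt{2} F^{\frac{3}{2}}$ ($q{\left(F,z \right)} = \sqrt{2} \sqrt{F} F + 20 = \sqrt{2} F^{\frac{3}{2}} + 20 = 20 + \sqrt{2} F^{\frac{3}{2}}$)
$E = 5532$ ($E = 15259 - 9727 = 5532$)
$q{\left(t{\left(-8,12 \right)},91 \right)} + E = \left(20 + \sqrt{2} \cdot 4^{\frac{3}{2}}\right) + 5532 = \left(20 + \sqrt{2} \cdot 8\right) + 5532 = \left(20 + 8 \sqrt{2}\right) + 5532 = 5552 + 8 \sqrt{2}$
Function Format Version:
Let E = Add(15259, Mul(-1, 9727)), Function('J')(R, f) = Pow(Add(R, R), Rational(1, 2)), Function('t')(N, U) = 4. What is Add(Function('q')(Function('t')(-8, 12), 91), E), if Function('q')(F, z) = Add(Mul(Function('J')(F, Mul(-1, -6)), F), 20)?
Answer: Add(5552, Mul(8, Pow(2, Rational(1, 2)))) ≈ 5563.3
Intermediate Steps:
Function('J')(R, f) = Mul(Pow(2, Rational(1, 2)), Pow(R, Rational(1, 2))) (Function('J')(R, f) = Pow(Mul(2, R), Rational(1, 2)) = Mul(Pow(2, Rational(1, 2)), Pow(R, Rational(1, 2))))
Function('q')(F, z) = Add(20, Mul(Pow(2, Rational(1, 2)), Pow(F, Rational(3, 2)))) (Function('q')(F, z) = Add(Mul(Mul(Pow(2, Rational(1, 2)), Pow(F, Rational(1, 2))), F), 20) = Add(Mul(Pow(2, Rational(1, 2)), Pow(F, Rational(3, 2))), 20) = Add(20, Mul(Pow(2, Rational(1, 2)), Pow(F, Rational(3, 2)))))
E = 5532 (E = Add(15259, -9727) = 5532)
Add(Function('q')(Function('t')(-8, 12), 91), E) = Add(Add(20, Mul(Pow(2, Rational(1, 2)), Pow(4, Rational(3, 2)))), 5532) = Add(Add(20, Mul(Pow(2, Rational(1, 2)), 8)), 5532) = Add(Add(20, Mul(8, Pow(2, Rational(1, 2)))), 5532) = Add(5552, Mul(8, Pow(2, Rational(1, 2))))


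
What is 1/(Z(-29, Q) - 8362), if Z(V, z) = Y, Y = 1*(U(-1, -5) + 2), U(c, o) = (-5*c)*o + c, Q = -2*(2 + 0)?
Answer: -1/8386 ≈ -0.00011925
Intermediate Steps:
Q = -4 (Q = -2*2 = -4)
U(c, o) = c - 5*c*o (U(c, o) = -5*c*o + c = c - 5*c*o)
Y = -24 (Y = 1*(-(1 - 5*(-5)) + 2) = 1*(-(1 + 25) + 2) = 1*(-1*26 + 2) = 1*(-26 + 2) = 1*(-24) = -24)
Z(V, z) = -24
1/(Z(-29, Q) - 8362) = 1/(-24 - 8362) = 1/(-8386) = -1/8386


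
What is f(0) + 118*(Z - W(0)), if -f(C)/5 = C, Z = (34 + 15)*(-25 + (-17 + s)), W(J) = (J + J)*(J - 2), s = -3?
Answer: -260190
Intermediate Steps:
W(J) = 2*J*(-2 + J) (W(J) = (2*J)*(-2 + J) = 2*J*(-2 + J))
Z = -2205 (Z = (34 + 15)*(-25 + (-17 - 3)) = 49*(-25 - 20) = 49*(-45) = -2205)
f(C) = -5*C
f(0) + 118*(Z - W(0)) = -5*0 + 118*(-2205 - 2*0*(-2 + 0)) = 0 + 118*(-2205 - 2*0*(-2)) = 0 + 118*(-2205 - 1*0) = 0 + 118*(-2205 + 0) = 0 + 118*(-2205) = 0 - 260190 = -260190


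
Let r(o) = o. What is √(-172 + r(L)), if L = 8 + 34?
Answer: I*√130 ≈ 11.402*I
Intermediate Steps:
L = 42
√(-172 + r(L)) = √(-172 + 42) = √(-130) = I*√130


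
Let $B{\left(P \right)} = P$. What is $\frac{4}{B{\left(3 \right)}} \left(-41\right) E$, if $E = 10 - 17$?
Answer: $\frac{1148}{3} \approx 382.67$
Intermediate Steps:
$E = -7$ ($E = 10 - 17 = -7$)
$\frac{4}{B{\left(3 \right)}} \left(-41\right) E = \frac{4}{3} \left(-41\right) \left(-7\right) = \left(- \frac{164}{3}\right) \left(-7\right) = \frac{1148}{3}$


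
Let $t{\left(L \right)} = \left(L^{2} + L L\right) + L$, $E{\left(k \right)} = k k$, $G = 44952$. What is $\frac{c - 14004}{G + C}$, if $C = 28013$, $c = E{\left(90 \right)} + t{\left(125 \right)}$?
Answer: $\frac{25471}{72965} \approx 0.34909$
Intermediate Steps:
$E{\left(k \right)} = k^{2}$
$t{\left(L \right)} = L + 2 L^{2}$ ($t{\left(L \right)} = \left(L^{2} + L^{2}\right) + L = 2 L^{2} + L = L + 2 L^{2}$)
$c = 39475$ ($c = 90^{2} + 125 \left(1 + 2 \cdot 125\right) = 8100 + 125 \left(1 + 250\right) = 8100 + 125 \cdot 251 = 8100 + 31375 = 39475$)
$\frac{c - 14004}{G + C} = \frac{39475 - 14004}{44952 + 28013} = \frac{25471}{72965}$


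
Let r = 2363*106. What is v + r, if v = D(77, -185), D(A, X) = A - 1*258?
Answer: 250297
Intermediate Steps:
D(A, X) = -258 + A (D(A, X) = A - 258 = -258 + A)
r = 250478
v = -181 (v = -258 + 77 = -181)
v + r = -181 + 250478 = 250297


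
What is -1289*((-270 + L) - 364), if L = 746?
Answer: -144368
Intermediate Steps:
-1289*((-270 + L) - 364) = -1289*((-270 + 746) - 364) = -1289*(476 - 364) = -1289*112 = -144368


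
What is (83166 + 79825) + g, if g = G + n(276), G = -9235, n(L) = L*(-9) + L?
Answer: 151548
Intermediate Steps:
n(L) = -8*L (n(L) = -9*L + L = -8*L)
g = -11443 (g = -9235 - 8*276 = -9235 - 2208 = -11443)
(83166 + 79825) + g = (83166 + 79825) - 11443 = 162991 - 11443 = 151548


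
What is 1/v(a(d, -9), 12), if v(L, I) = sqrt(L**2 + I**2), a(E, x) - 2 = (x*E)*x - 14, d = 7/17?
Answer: 17*sqrt(19265)/57795 ≈ 0.040827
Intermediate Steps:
d = 7/17 (d = 7*(1/17) = 7/17 ≈ 0.41176)
a(E, x) = -12 + E*x**2 (a(E, x) = 2 + ((x*E)*x - 14) = 2 + ((E*x)*x - 14) = 2 + (E*x**2 - 14) = 2 + (-14 + E*x**2) = -12 + E*x**2)
v(L, I) = sqrt(I**2 + L**2)
1/v(a(d, -9), 12) = 1/(sqrt(12**2 + (-12 + (7/17)*(-9)**2)**2)) = 1/(sqrt(144 + (-12 + (7/17)*81)**2)) = 1/(sqrt(144 + (-12 + 567/17)**2)) = 1/(sqrt(144 + (363/17)**2)) = 1/(sqrt(144 + 131769/289)) = 1/(sqrt(173385/289)) = 1/(3*sqrt(19265)/17) = 17*sqrt(19265)/57795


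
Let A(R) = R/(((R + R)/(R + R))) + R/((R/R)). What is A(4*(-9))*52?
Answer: -3744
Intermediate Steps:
A(R) = 2*R (A(R) = R/(((2*R)/((2*R)))) + R/1 = R/(((2*R)*(1/(2*R)))) + R*1 = R/1 + R = R*1 + R = R + R = 2*R)
A(4*(-9))*52 = (2*(4*(-9)))*52 = (2*(-36))*52 = -72*52 = -3744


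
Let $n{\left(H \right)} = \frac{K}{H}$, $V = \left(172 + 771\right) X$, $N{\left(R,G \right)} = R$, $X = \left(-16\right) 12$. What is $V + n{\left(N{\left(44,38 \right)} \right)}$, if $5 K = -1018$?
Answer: $- \frac{19916669}{110} \approx -1.8106 \cdot 10^{5}$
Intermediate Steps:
$K = - \frac{1018}{5}$ ($K = \frac{1}{5} \left(-1018\right) = - \frac{1018}{5} \approx -203.6$)
$X = -192$
$V = -181056$ ($V = \left(172 + 771\right) \left(-192\right) = 943 \left(-192\right) = -181056$)
$n{\left(H \right)} = - \frac{1018}{5 H}$
$V + n{\left(N{\left(44,38 \right)} \right)} = -181056 - \frac{1018}{5 \cdot 44} = -181056 - \frac{509}{110} = - \frac{19916669}{110}$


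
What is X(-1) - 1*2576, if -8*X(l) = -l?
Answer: -20609/8 ≈ -2576.1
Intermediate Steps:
X(l) = l/8 (X(l) = -(-1)*l/8 = l/8)
X(-1) - 1*2576 = (⅛)*(-1) - 1*2576 = -⅛ - 2576 = -20609/8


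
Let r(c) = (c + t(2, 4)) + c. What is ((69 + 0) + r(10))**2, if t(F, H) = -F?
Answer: 7569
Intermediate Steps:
r(c) = -2 + 2*c (r(c) = (c - 1*2) + c = (c - 2) + c = (-2 + c) + c = -2 + 2*c)
((69 + 0) + r(10))**2 = ((69 + 0) + (-2 + 2*10))**2 = (69 + (-2 + 20))**2 = (69 + 18)**2 = 87**2 = 7569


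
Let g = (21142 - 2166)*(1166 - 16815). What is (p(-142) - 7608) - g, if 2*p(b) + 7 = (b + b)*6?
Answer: 593893921/2 ≈ 2.9695e+8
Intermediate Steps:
p(b) = -7/2 + 6*b (p(b) = -7/2 + ((b + b)*6)/2 = -7/2 + ((2*b)*6)/2 = -7/2 + (12*b)/2 = -7/2 + 6*b)
g = -296955424 (g = 18976*(-15649) = -296955424)
(p(-142) - 7608) - g = ((-7/2 + 6*(-142)) - 7608) - 1*(-296955424) = ((-7/2 - 852) - 7608) + 296955424 = (-1711/2 - 7608) + 296955424 = -16927/2 + 296955424 = 593893921/2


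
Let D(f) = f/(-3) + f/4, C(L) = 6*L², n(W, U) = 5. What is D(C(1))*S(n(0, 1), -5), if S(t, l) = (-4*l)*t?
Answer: -50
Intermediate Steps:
D(f) = -f/12 (D(f) = f*(-⅓) + f*(¼) = -f/3 + f/4 = -f/12)
S(t, l) = -4*l*t
D(C(1))*S(n(0, 1), -5) = (-1²/2)*(-4*(-5)*5) = -1/2*100 = -1/12*6*100 = -½*100 = -50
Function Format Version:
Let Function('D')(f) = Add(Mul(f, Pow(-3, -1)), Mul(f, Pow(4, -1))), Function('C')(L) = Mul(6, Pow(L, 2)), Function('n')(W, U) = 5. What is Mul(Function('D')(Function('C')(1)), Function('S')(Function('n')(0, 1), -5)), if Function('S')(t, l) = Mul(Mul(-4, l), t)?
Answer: -50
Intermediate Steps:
Function('D')(f) = Mul(Rational(-1, 12), f) (Function('D')(f) = Add(Mul(f, Rational(-1, 3)), Mul(f, Rational(1, 4))) = Add(Mul(Rational(-1, 3), f), Mul(Rational(1, 4), f)) = Mul(Rational(-1, 12), f))
Function('S')(t, l) = Mul(-4, l, t)
Mul(Function('D')(Function('C')(1)), Function('S')(Function('n')(0, 1), -5)) = Mul(Mul(Rational(-1, 12), Mul(6, Pow(1, 2))), Mul(-4, -5, 5)) = Mul(Mul(Rational(-1, 12), Mul(6, 1)), 100) = Mul(Mul(Rational(-1, 12), 6), 100) = Mul(Rational(-1, 2), 100) = -50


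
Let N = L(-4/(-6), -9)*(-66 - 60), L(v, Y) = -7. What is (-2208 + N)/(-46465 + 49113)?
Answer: -663/1324 ≈ -0.50076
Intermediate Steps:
N = 882 (N = -7*(-66 - 60) = -7*(-126) = 882)
(-2208 + N)/(-46465 + 49113) = (-2208 + 882)/(-46465 + 49113) = -1326/2648 = -1326*1/2648 = -663/1324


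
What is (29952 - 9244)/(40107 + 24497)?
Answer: 167/521 ≈ 0.32054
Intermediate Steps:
(29952 - 9244)/(40107 + 24497) = 20708/64604 = 20708*(1/64604) = 167/521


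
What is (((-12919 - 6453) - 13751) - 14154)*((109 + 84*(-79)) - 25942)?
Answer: 1535036913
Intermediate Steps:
(((-12919 - 6453) - 13751) - 14154)*((109 + 84*(-79)) - 25942) = ((-19372 - 13751) - 14154)*((109 - 6636) - 25942) = (-33123 - 14154)*(-6527 - 25942) = -47277*(-32469) = 1535036913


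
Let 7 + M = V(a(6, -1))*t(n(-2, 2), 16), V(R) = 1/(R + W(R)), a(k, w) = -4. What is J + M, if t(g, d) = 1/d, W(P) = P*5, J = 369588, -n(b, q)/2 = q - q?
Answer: 141919103/384 ≈ 3.6958e+5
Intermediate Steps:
n(b, q) = 0 (n(b, q) = -2*(q - q) = -2*0 = 0)
W(P) = 5*P
V(R) = 1/(6*R) (V(R) = 1/(R + 5*R) = 1/(6*R))
M = -2689/384 (M = -7 + ((⅙)/(-4))/16 = -7 + ((⅙)*(-¼))*(1/16) = -7 - 1/24*1/16 = -7 - 1/384 = -2689/384 ≈ -7.0026)
J + M = 369588 - 2689/384 = 141919103/384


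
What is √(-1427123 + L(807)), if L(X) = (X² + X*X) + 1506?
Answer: I*√123119 ≈ 350.88*I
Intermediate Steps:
L(X) = 1506 + 2*X² (L(X) = (X² + X²) + 1506 = 2*X² + 1506 = 1506 + 2*X²)
√(-1427123 + L(807)) = √(-1427123 + (1506 + 2*807²)) = √(-1427123 + (1506 + 2*651249)) = √(-1427123 + (1506 + 1302498)) = √(-1427123 + 1304004) = √(-123119) = I*√123119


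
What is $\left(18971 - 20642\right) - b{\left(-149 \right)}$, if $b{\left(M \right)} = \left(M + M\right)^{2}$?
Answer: $-90475$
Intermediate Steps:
$b{\left(M \right)} = 4 M^{2}$ ($b{\left(M \right)} = \left(2 M\right)^{2} = 4 M^{2}$)
$\left(18971 - 20642\right) - b{\left(-149 \right)} = \left(18971 - 20642\right) - 4 \left(-149\right)^{2} = -1671 - 4 \cdot 22201 = -1671 - 88804 = -90475$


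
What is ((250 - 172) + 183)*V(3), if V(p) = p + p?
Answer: 1566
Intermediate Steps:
V(p) = 2*p
((250 - 172) + 183)*V(3) = ((250 - 172) + 183)*(2*3) = (78 + 183)*6 = 261*6 = 1566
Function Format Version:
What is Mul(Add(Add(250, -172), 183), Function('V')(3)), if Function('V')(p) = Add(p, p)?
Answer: 1566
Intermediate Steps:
Function('V')(p) = Mul(2, p)
Mul(Add(Add(250, -172), 183), Function('V')(3)) = Mul(Add(Add(250, -172), 183), Mul(2, 3)) = Mul(Add(78, 183), 6) = Mul(261, 6) = 1566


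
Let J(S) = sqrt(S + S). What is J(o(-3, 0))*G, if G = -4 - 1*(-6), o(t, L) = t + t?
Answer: 4*I*sqrt(3) ≈ 6.9282*I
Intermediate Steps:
o(t, L) = 2*t
G = 2 (G = -4 + 6 = 2)
J(S) = sqrt(2)*sqrt(S) (J(S) = sqrt(2*S) = sqrt(2)*sqrt(S))
J(o(-3, 0))*G = (sqrt(2)*sqrt(2*(-3)))*2 = (sqrt(2)*sqrt(-6))*2 = (sqrt(2)*(I*sqrt(6)))*2 = (2*I*sqrt(3))*2 = 4*I*sqrt(3)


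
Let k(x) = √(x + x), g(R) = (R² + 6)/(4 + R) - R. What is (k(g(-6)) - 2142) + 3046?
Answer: 904 + I*√30 ≈ 904.0 + 5.4772*I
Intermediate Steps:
g(R) = -R + (6 + R²)/(4 + R) (g(R) = (6 + R²)/(4 + R) - R = -R + (6 + R²)/(4 + R))
k(x) = √2*√x (k(x) = √(2*x) = √2*√x)
(k(g(-6)) - 2142) + 3046 = (√2*√(2*(3 - 2*(-6))/(4 - 6)) - 2142) + 3046 = (√2*√(2*(3 + 12)/(-2)) - 2142) + 3046 = (√2*√(2*(-½)*15) - 2142) + 3046 = (√2*√(-15) - 2142) + 3046 = (√2*(I*√15) - 2142) + 3046 = (I*√30 - 2142) + 3046 = (-2142 + I*√30) + 3046 = 904 + I*√30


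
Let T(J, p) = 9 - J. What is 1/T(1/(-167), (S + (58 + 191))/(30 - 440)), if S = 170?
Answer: 167/1504 ≈ 0.11104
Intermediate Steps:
1/T(1/(-167), (S + (58 + 191))/(30 - 440)) = 1/(9 - 1/(-167)) = 1/(9 - 1*(-1/167)) = 1/(9 + 1/167) = 1/(1504/167) = 167/1504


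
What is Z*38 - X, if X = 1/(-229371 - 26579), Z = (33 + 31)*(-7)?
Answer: -4357292799/255950 ≈ -17024.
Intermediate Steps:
Z = -448 (Z = 64*(-7) = -448)
X = -1/255950 (X = 1/(-255950) = -1/255950 ≈ -3.9070e-6)
Z*38 - X = -448*38 - 1*(-1/255950) = -17024 + 1/255950 = -4357292799/255950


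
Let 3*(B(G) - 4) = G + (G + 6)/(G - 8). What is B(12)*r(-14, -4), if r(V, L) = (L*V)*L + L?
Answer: -2166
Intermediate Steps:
r(V, L) = L + V*L² (r(V, L) = V*L² + L = L + V*L²)
B(G) = 4 + G/3 + (6 + G)/(3*(-8 + G)) (B(G) = 4 + (G + (G + 6)/(G - 8))/3 = 4 + (G + (6 + G)/(-8 + G))/3 = 4 + (G/3 + (6 + G)/(3*(-8 + G))) = 4 + G/3 + (6 + G)/(3*(-8 + G)))
B(12)*r(-14, -4) = ((-90 + 12² + 5*12)/(3*(-8 + 12)))*(-4*(1 - 4*(-14))) = ((⅓)*(-90 + 144 + 60)/4)*(-4*(1 + 56)) = ((⅓)*(¼)*114)*(-4*57) = (19/2)*(-228) = -2166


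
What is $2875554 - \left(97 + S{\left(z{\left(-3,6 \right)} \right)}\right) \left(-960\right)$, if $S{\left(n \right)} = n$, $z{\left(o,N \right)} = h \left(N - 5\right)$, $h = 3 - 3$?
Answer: $2968674$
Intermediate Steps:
$h = 0$
$z{\left(o,N \right)} = 0$ ($z{\left(o,N \right)} = 0 \left(N - 5\right) = 0 \left(-5 + N\right) = 0$)
$2875554 - \left(97 + S{\left(z{\left(-3,6 \right)} \right)}\right) \left(-960\right) = 2875554 - \left(97 + 0\right) \left(-960\right) = 2875554 - 97 \left(-960\right) = 2875554 - -93120 = 2875554 + 93120 = 2968674$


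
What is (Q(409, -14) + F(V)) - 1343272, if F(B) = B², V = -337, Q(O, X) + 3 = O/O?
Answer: -1229705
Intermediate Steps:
Q(O, X) = -2 (Q(O, X) = -3 + O/O = -3 + 1 = -2)
(Q(409, -14) + F(V)) - 1343272 = (-2 + (-337)²) - 1343272 = (-2 + 113569) - 1343272 = 113567 - 1343272 = -1229705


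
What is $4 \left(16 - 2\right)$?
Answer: $56$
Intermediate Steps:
$4 \left(16 - 2\right) = 4 \cdot 14 = 56$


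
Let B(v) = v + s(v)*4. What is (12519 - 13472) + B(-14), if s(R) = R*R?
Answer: -183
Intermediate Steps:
s(R) = R²
B(v) = v + 4*v² (B(v) = v + v²*4 = v + 4*v²)
(12519 - 13472) + B(-14) = (12519 - 13472) - 14*(1 + 4*(-14)) = -953 - 14*(1 - 56) = -953 - 14*(-55) = -953 + 770 = -183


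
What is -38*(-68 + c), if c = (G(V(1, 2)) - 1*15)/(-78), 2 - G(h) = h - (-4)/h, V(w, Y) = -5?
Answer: 167732/65 ≈ 2580.5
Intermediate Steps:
G(h) = 2 - h - 4/h (G(h) = 2 - (h - (-4)/h) = 2 - (h + 4/h) = 2 + (-h - 4/h) = 2 - h - 4/h)
c = 6/65 (c = ((2 - 1*(-5) - 4/(-5)) - 1*15)/(-78) = ((2 + 5 - 4*(-⅕)) - 15)*(-1/78) = ((2 + 5 + ⅘) - 15)*(-1/78) = (39/5 - 15)*(-1/78) = -36/5*(-1/78) = 6/65 ≈ 0.092308)
-38*(-68 + c) = -38*(-68 + 6/65) = -38*(-4414/65) = 167732/65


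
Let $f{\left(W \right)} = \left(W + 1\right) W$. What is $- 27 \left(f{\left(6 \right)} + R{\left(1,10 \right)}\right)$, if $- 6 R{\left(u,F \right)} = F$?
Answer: $-1089$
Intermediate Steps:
$R{\left(u,F \right)} = - \frac{F}{6}$
$f{\left(W \right)} = W \left(1 + W\right)$ ($f{\left(W \right)} = \left(1 + W\right) W = W \left(1 + W\right)$)
$- 27 \left(f{\left(6 \right)} + R{\left(1,10 \right)}\right) = - 27 \left(6 \left(1 + 6\right) - \frac{5}{3}\right) = - 27 \left(6 \cdot 7 - \frac{5}{3}\right) = - 27 \left(42 - \frac{5}{3}\right) = \left(-27\right) \frac{121}{3} = -1089$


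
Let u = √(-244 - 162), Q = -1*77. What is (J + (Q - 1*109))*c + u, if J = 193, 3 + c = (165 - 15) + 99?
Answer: 1722 + I*√406 ≈ 1722.0 + 20.149*I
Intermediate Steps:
Q = -77
c = 246 (c = -3 + ((165 - 15) + 99) = -3 + (150 + 99) = -3 + 249 = 246)
u = I*√406 (u = √(-406) = I*√406 ≈ 20.149*I)
(J + (Q - 1*109))*c + u = (193 + (-77 - 1*109))*246 + I*√406 = (193 + (-77 - 109))*246 + I*√406 = (193 - 186)*246 + I*√406 = 7*246 + I*√406 = 1722 + I*√406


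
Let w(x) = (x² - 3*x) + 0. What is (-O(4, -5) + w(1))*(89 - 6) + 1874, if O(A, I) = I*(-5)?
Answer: -367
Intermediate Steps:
w(x) = x² - 3*x
O(A, I) = -5*I
(-O(4, -5) + w(1))*(89 - 6) + 1874 = (-(-5)*(-5) + 1*(-3 + 1))*(89 - 6) + 1874 = (-1*25 + 1*(-2))*83 + 1874 = (-25 - 2)*83 + 1874 = -27*83 + 1874 = -2241 + 1874 = -367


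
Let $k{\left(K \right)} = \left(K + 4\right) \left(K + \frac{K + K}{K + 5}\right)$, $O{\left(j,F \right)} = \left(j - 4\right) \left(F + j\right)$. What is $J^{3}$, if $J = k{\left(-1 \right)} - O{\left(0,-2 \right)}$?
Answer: $- \frac{15625}{8} \approx -1953.1$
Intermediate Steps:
$O{\left(j,F \right)} = \left(-4 + j\right) \left(F + j\right)$
$k{\left(K \right)} = \left(4 + K\right) \left(K + \frac{2 K}{5 + K}\right)$
$J = - \frac{25}{2}$ ($J = - \frac{28 + \left(-1\right)^{2} + 11 \left(-1\right)}{5 - 1} - \left(0^{2} - -8 - 0 - 0\right) = - \frac{28 + 1 - 11}{4} - \left(0 + 8 + 0 + 0\right) = \left(-1\right) \frac{1}{4} \cdot 18 - 8 = - \frac{9}{2} - 8 = - \frac{25}{2} \approx -12.5$)
$J^{3} = \left(- \frac{25}{2}\right)^{3} = - \frac{15625}{8}$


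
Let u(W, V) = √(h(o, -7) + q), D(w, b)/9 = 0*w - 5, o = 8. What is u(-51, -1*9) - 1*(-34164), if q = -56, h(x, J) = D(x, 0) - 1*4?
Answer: 34164 + I*√105 ≈ 34164.0 + 10.247*I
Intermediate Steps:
D(w, b) = -45 (D(w, b) = 9*(0*w - 5) = 9*(0 - 5) = 9*(-5) = -45)
h(x, J) = -49 (h(x, J) = -45 - 1*4 = -45 - 4 = -49)
u(W, V) = I*√105 (u(W, V) = √(-49 - 56) = √(-105) = I*√105)
u(-51, -1*9) - 1*(-34164) = I*√105 - 1*(-34164) = I*√105 + 34164 = 34164 + I*√105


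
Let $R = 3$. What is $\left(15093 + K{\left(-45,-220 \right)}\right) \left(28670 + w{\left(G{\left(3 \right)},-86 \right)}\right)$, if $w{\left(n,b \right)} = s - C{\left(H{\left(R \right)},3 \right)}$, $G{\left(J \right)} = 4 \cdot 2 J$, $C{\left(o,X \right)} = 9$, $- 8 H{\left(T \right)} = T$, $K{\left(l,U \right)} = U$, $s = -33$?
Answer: $425784244$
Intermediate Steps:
$H{\left(T \right)} = - \frac{T}{8}$
$G{\left(J \right)} = 8 J$
$w{\left(n,b \right)} = -42$ ($w{\left(n,b \right)} = -33 - 9 = -42$)
$\left(15093 + K{\left(-45,-220 \right)}\right) \left(28670 + w{\left(G{\left(3 \right)},-86 \right)}\right) = \left(15093 - 220\right) \left(28670 - 42\right) = 14873 \cdot 28628 = 425784244$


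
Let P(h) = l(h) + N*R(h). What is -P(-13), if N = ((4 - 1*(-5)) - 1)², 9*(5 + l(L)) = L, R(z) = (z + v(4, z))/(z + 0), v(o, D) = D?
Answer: -1094/9 ≈ -121.56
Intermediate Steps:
R(z) = 2 (R(z) = (z + z)/(z + 0) = (2*z)/z = 2)
l(L) = -5 + L/9
N = 64 (N = ((4 + 5) - 1)² = (9 - 1)² = 8² = 64)
P(h) = 123 + h/9 (P(h) = (-5 + h/9) + 64*2 = (-5 + h/9) + 128 = 123 + h/9)
-P(-13) = -(123 + (⅑)*(-13)) = -(123 - 13/9) = -1*1094/9 = -1094/9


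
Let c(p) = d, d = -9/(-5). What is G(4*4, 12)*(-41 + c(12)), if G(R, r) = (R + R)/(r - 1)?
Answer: -6272/55 ≈ -114.04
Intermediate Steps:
d = 9/5 (d = -9*(-1)/5 = -1*(-9/5) = 9/5 ≈ 1.8000)
c(p) = 9/5
G(R, r) = 2*R/(-1 + r) (G(R, r) = (2*R)/(-1 + r) = 2*R/(-1 + r))
G(4*4, 12)*(-41 + c(12)) = (2*(4*4)/(-1 + 12))*(-41 + 9/5) = (2*16/11)*(-196/5) = (2*16*(1/11))*(-196/5) = (32/11)*(-196/5) = -6272/55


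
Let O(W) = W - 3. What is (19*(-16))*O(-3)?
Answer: 1824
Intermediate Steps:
O(W) = -3 + W
(19*(-16))*O(-3) = (19*(-16))*(-3 - 3) = -304*(-6) = 1824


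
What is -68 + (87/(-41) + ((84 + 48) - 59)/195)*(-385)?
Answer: 967112/1599 ≈ 604.82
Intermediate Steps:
-68 + (87/(-41) + ((84 + 48) - 59)/195)*(-385) = -68 + (87*(-1/41) + (132 - 59)*(1/195))*(-385) = -68 + (-87/41 + 73*(1/195))*(-385) = -68 + (-87/41 + 73/195)*(-385) = -68 - 13972/7995*(-385) = -68 + 1075844/1599 = 967112/1599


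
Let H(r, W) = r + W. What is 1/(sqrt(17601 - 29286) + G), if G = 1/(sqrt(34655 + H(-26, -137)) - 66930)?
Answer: -2239795204/(33465 + sqrt(8623) - 2239795204*I*sqrt(11685)) ≈ -1.2822e-9 - 0.0092509*I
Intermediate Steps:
H(r, W) = W + r
G = 1/(-66930 + 2*sqrt(8623)) (G = 1/(sqrt(34655 + (-137 - 26)) - 66930) = 1/(sqrt(34655 - 163) - 66930) = 1/(sqrt(34492) - 66930) = 1/(2*sqrt(8623) - 66930) = 1/(-66930 + 2*sqrt(8623)) ≈ -1.4983e-5)
1/(sqrt(17601 - 29286) + G) = 1/(sqrt(17601 - 29286) + (-33465/2239795204 - sqrt(8623)/2239795204)) = 1/(sqrt(-11685) + (-33465/2239795204 - sqrt(8623)/2239795204)) = 1/(I*sqrt(11685) + (-33465/2239795204 - sqrt(8623)/2239795204)) = 1/(-33465/2239795204 - sqrt(8623)/2239795204 + I*sqrt(11685))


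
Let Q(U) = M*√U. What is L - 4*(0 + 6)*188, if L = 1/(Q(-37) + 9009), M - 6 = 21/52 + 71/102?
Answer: 12*(-7079704*√37 + 8983342147*I)/(-23891868*I + 18829*√37) ≈ -4512.0 - 5.4389e-7*I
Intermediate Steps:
M = 18829/2652 (M = 6 + (21/52 + 71/102) = 6 + 2917/2652 = 18829/2652 ≈ 7.0999)
Q(U) = 18829*√U/2652
L = 1/(9009 + 18829*I*√37/2652) (L = 1/(18829*√(-37)/2652 + 9009) = 1/(18829*(I*√37)/2652 + 9009) = 1/(18829*I*√37/2652 + 9009) = 1/(9009 + 18829*I*√37/2652) ≈ 0.000111 - 5.321e-7*I)
L - 4*(0 + 6)*188 = (63361233936/570834474185341 - 49934508*I*√37/570834474185341) - 4*(0 + 6)*188 = (63361233936/570834474185341 - 49934508*I*√37/570834474185341) - 4*6*188 = (63361233936/570834474185341 - 49934508*I*√37/570834474185341) - 24*188 = (63361233936/570834474185341 - 49934508*I*√37/570834474185341) - 4512 = -2575605084163024656/570834474185341 - 49934508*I*√37/570834474185341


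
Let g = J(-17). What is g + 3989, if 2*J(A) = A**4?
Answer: 91499/2 ≈ 45750.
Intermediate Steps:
J(A) = A**4/2
g = 83521/2 (g = (1/2)*(-17)**4 = (1/2)*83521 = 83521/2 ≈ 41761.)
g + 3989 = 83521/2 + 3989 = 91499/2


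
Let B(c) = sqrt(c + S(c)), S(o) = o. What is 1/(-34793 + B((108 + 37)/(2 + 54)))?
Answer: -974204/33895479627 - 2*sqrt(1015)/33895479627 ≈ -2.8743e-5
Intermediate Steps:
B(c) = sqrt(2)*sqrt(c) (B(c) = sqrt(c + c) = sqrt(2*c) = sqrt(2)*sqrt(c))
1/(-34793 + B((108 + 37)/(2 + 54))) = 1/(-34793 + sqrt(2)*sqrt((108 + 37)/(2 + 54))) = 1/(-34793 + sqrt(2)*sqrt(145/56)) = 1/(-34793 + sqrt(2)*(sqrt(2030)/28)) = 1/(-34793 + sqrt(1015)/14)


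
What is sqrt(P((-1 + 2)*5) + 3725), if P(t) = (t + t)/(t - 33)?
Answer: sqrt(730030)/14 ≈ 61.030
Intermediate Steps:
P(t) = 2*t/(-33 + t) (P(t) = (2*t)/(-33 + t) = 2*t/(-33 + t))
sqrt(P((-1 + 2)*5) + 3725) = sqrt(2*((-1 + 2)*5)/(-33 + (-1 + 2)*5) + 3725) = sqrt(2*(1*5)/(-33 + 1*5) + 3725) = sqrt(2*5/(-33 + 5) + 3725) = sqrt(2*5/(-28) + 3725) = sqrt(2*5*(-1/28) + 3725) = sqrt(-5/14 + 3725) = sqrt(52145/14) = sqrt(730030)/14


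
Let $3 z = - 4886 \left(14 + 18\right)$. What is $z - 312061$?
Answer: $- \frac{1092535}{3} \approx -3.6418 \cdot 10^{5}$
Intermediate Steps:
$z = - \frac{156352}{3}$ ($z = \frac{\left(-4886\right) \left(14 + 18\right)}{3} = \frac{\left(-4886\right) 32}{3} = \frac{1}{3} \left(-156352\right) = - \frac{156352}{3} \approx -52117.0$)
$z - 312061 = - \frac{156352}{3} - 312061 = - \frac{1092535}{3}$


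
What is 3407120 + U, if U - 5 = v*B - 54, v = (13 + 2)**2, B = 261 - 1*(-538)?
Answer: 3586846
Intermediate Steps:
B = 799 (B = 261 + 538 = 799)
v = 225 (v = 15**2 = 225)
U = 179726 (U = 5 + (225*799 - 54) = 5 + (179775 - 54) = 5 + 179721 = 179726)
3407120 + U = 3407120 + 179726 = 3586846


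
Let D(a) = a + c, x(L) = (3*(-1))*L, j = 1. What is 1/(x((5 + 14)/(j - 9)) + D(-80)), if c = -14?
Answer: -8/695 ≈ -0.011511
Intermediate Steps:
x(L) = -3*L
D(a) = -14 + a (D(a) = a - 14 = -14 + a)
1/(x((5 + 14)/(j - 9)) + D(-80)) = 1/(-3*(5 + 14)/(1 - 9) + (-14 - 80)) = 1/(-57/(-8) - 94) = 1/(-57*(-1)/8 - 94) = 1/(-3*(-19/8) - 94) = 1/(57/8 - 94) = 1/(-695/8) = -8/695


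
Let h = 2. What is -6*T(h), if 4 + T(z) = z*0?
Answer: 24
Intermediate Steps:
T(z) = -4 (T(z) = -4 + z*0 = -4 + 0 = -4)
-6*T(h) = -6*(-4) = 24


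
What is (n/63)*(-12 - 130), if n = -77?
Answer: 1562/9 ≈ 173.56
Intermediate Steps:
(n/63)*(-12 - 130) = (-77/63)*(-12 - 130) = -77*1/63*(-142) = -11/9*(-142) = 1562/9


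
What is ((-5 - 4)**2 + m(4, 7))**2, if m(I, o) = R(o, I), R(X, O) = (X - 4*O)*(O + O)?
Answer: 81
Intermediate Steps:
R(X, O) = 2*O*(X - 4*O) (R(X, O) = (X - 4*O)*(2*O) = 2*O*(X - 4*O))
m(I, o) = 2*I*(o - 4*I)
((-5 - 4)**2 + m(4, 7))**2 = ((-5 - 4)**2 + 2*4*(7 - 4*4))**2 = ((-9)**2 + 2*4*(7 - 16))**2 = (81 + 2*4*(-9))**2 = (81 - 72)**2 = 9**2 = 81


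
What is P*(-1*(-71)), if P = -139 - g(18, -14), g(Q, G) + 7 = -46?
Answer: -6106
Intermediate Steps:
g(Q, G) = -53 (g(Q, G) = -7 - 46 = -53)
P = -86 (P = -139 - 1*(-53) = -139 + 53 = -86)
P*(-1*(-71)) = -(-86)*(-71) = -86*71 = -6106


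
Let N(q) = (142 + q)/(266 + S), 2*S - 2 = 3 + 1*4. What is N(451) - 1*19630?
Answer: -10618644/541 ≈ -19628.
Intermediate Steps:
S = 9/2 (S = 1 + (3 + 1*4)/2 = 1 + (3 + 4)/2 = 1 + (½)*7 = 1 + 7/2 = 9/2 ≈ 4.5000)
N(q) = 284/541 + 2*q/541 (N(q) = (142 + q)/(266 + 9/2) = (142 + q)/(541/2) = (142 + q)*(2/541) = 284/541 + 2*q/541)
N(451) - 1*19630 = (284/541 + (2/541)*451) - 1*19630 = (284/541 + 902/541) - 19630 = 1186/541 - 19630 = -10618644/541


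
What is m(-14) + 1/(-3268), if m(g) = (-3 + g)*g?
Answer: 777783/3268 ≈ 238.00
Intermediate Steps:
m(g) = g*(-3 + g)
m(-14) + 1/(-3268) = -14*(-3 - 14) + 1/(-3268) = -14*(-17) - 1/3268 = 238 - 1/3268 = 777783/3268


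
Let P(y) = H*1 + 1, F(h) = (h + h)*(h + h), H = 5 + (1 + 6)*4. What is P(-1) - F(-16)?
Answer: -990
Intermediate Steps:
H = 33 (H = 5 + 7*4 = 5 + 28 = 33)
F(h) = 4*h² (F(h) = (2*h)*(2*h) = 4*h²)
P(y) = 34 (P(y) = 33*1 + 1 = 33 + 1 = 34)
P(-1) - F(-16) = 34 - 4*(-16)² = 34 - 4*256 = 34 - 1*1024 = 34 - 1024 = -990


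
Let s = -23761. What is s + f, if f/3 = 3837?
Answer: -12250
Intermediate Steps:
f = 11511 (f = 3*3837 = 11511)
s + f = -23761 + 11511 = -12250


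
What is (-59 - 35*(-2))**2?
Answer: 121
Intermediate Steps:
(-59 - 35*(-2))**2 = (-59 + 70)**2 = 11**2 = 121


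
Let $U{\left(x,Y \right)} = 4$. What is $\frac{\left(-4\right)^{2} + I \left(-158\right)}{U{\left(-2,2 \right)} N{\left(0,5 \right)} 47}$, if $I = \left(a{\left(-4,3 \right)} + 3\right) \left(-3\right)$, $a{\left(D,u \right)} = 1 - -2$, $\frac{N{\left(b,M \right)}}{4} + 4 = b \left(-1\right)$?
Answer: $- \frac{715}{752} \approx -0.9508$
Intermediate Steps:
$N{\left(b,M \right)} = -16 - 4 b$ ($N{\left(b,M \right)} = -16 + 4 b \left(-1\right) = -16 + 4 \left(- b\right) = -16 - 4 b$)
$a{\left(D,u \right)} = 3$ ($a{\left(D,u \right)} = 1 + 2 = 3$)
$I = -18$ ($I = \left(3 + 3\right) \left(-3\right) = 6 \left(-3\right) = -18$)
$\frac{\left(-4\right)^{2} + I \left(-158\right)}{U{\left(-2,2 \right)} N{\left(0,5 \right)} 47} = \frac{\left(-4\right)^{2} - -2844}{4 \left(-16 - 0\right) 47} = \frac{16 + 2844}{4 \left(-16 + 0\right) 47} = \frac{2860}{4 \left(-16\right) 47} = \frac{2860}{\left(-64\right) 47} = \frac{2860}{-3008} = 2860 \left(- \frac{1}{3008}\right) = - \frac{715}{752}$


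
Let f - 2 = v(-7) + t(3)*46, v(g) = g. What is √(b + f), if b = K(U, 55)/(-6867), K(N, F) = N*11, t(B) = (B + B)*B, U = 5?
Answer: √4312083818/2289 ≈ 28.688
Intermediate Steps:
t(B) = 2*B² (t(B) = (2*B)*B = 2*B²)
K(N, F) = 11*N
b = -55/6867 (b = (11*5)/(-6867) = 55*(-1/6867) = -55/6867 ≈ -0.0080093)
f = 823 (f = 2 + (-7 + (2*3²)*46) = 2 + (-7 + (2*9)*46) = 2 + (-7 + 18*46) = 2 + (-7 + 828) = 2 + 821 = 823)
√(b + f) = √(-55/6867 + 823) = √(5651486/6867) = √4312083818/2289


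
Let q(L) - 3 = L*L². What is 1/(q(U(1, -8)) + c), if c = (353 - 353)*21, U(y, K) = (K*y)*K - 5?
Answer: 1/205382 ≈ 4.8690e-6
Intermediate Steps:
U(y, K) = -5 + y*K² (U(y, K) = y*K² - 5 = -5 + y*K²)
q(L) = 3 + L³ (q(L) = 3 + L*L² = 3 + L³)
c = 0 (c = 0*21 = 0)
1/(q(U(1, -8)) + c) = 1/((3 + (-5 + 1*(-8)²)³) + 0) = 1/((3 + (-5 + 1*64)³) + 0) = 1/((3 + (-5 + 64)³) + 0) = 1/((3 + 59³) + 0) = 1/((3 + 205379) + 0) = 1/(205382 + 0) = 1/205382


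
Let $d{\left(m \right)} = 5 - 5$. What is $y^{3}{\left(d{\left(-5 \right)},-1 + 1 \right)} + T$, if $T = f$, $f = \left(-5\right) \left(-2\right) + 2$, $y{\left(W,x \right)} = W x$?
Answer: $12$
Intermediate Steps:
$d{\left(m \right)} = 0$
$f = 12$ ($f = 10 + 2 = 12$)
$T = 12$
$y^{3}{\left(d{\left(-5 \right)},-1 + 1 \right)} + T = \left(0 \left(-1 + 1\right)\right)^{3} + 12 = \left(0 \cdot 0\right)^{3} + 12 = 0^{3} + 12 = 0 + 12 = 12$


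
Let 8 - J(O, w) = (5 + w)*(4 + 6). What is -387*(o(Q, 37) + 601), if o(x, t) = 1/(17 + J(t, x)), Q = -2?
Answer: -1162548/5 ≈ -2.3251e+5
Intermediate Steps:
J(O, w) = -42 - 10*w (J(O, w) = 8 - (5 + w)*(4 + 6) = 8 - (5 + w)*10 = 8 - (50 + 10*w) = 8 + (-50 - 10*w) = -42 - 10*w)
o(x, t) = 1/(-25 - 10*x) (o(x, t) = 1/(17 + (-42 - 10*x)) = 1/(-25 - 10*x))
-387*(o(Q, 37) + 601) = -387*(-1/(25 + 10*(-2)) + 601) = -387*(-1/(25 - 20) + 601) = -387*(-1/5 + 601) = -387*3004/5 = -1162548/5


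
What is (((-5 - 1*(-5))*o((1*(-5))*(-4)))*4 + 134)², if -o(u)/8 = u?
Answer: 17956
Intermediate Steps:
o(u) = -8*u
(((-5 - 1*(-5))*o((1*(-5))*(-4)))*4 + 134)² = (((-5 - 1*(-5))*(-8*1*(-5)*(-4)))*4 + 134)² = (((-5 + 5)*(-(-40)*(-4)))*4 + 134)² = ((0*(-8*20))*4 + 134)² = ((0*(-160))*4 + 134)² = (0*4 + 134)² = (0 + 134)² = 134² = 17956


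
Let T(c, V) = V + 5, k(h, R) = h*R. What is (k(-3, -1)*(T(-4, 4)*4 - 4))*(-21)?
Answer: -2016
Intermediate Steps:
k(h, R) = R*h
T(c, V) = 5 + V
(k(-3, -1)*(T(-4, 4)*4 - 4))*(-21) = ((-1*(-3))*((5 + 4)*4 - 4))*(-21) = (3*(9*4 - 4))*(-21) = (3*(36 - 4))*(-21) = (3*32)*(-21) = 96*(-21) = -2016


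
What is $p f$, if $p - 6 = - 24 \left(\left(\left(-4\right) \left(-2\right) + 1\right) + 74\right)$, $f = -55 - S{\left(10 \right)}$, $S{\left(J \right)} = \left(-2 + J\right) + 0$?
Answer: $125118$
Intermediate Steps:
$S{\left(J \right)} = -2 + J$
$f = -63$ ($f = -55 - \left(-2 + 10\right) = -55 - 8 = -63$)
$p = -1986$ ($p = 6 - 24 \left(\left(\left(-4\right) \left(-2\right) + 1\right) + 74\right) = 6 - 24 \left(\left(8 + 1\right) + 74\right) = 6 - 24 \left(9 + 74\right) = 6 - 1992 = -1986$)
$p f = \left(-1986\right) \left(-63\right) = 125118$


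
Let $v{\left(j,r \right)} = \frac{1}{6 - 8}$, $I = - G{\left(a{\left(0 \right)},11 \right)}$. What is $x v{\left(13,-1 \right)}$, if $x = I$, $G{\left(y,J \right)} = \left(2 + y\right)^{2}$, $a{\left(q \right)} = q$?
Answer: $2$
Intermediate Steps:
$I = -4$ ($I = - \left(2 + 0\right)^{2} = - 2^{2} = \left(-1\right) 4 = -4$)
$x = -4$
$v{\left(j,r \right)} = - \frac{1}{2}$ ($v{\left(j,r \right)} = \frac{1}{-2} = - \frac{1}{2}$)
$x v{\left(13,-1 \right)} = \left(-4\right) \left(- \frac{1}{2}\right) = 2$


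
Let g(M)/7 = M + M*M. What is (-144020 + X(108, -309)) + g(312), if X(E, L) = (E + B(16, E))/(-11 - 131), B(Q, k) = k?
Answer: 38309504/71 ≈ 5.3957e+5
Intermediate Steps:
g(M) = 7*M + 7*M**2 (g(M) = 7*(M + M*M) = 7*(M + M**2) = 7*M + 7*M**2)
X(E, L) = -E/71 (X(E, L) = (E + E)/(-11 - 131) = (2*E)/(-142) = (2*E)*(-1/142) = -E/71)
(-144020 + X(108, -309)) + g(312) = (-144020 - 1/71*108) + 7*312*(1 + 312) = (-144020 - 108/71) + 7*312*313 = -10225528/71 + 683592 = 38309504/71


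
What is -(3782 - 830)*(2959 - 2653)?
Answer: -903312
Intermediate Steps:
-(3782 - 830)*(2959 - 2653) = -2952*306 = -1*903312 = -903312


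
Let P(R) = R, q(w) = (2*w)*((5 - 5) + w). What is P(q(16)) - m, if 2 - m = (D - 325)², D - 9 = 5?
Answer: 97231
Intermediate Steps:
D = 14 (D = 9 + 5 = 14)
q(w) = 2*w² (q(w) = (2*w)*(0 + w) = (2*w)*w = 2*w²)
m = -96719 (m = 2 - (14 - 325)² = 2 - 1*(-311)² = 2 - 1*96721 = 2 - 96721 = -96719)
P(q(16)) - m = 2*16² - 1*(-96719) = 2*256 + 96719 = 512 + 96719 = 97231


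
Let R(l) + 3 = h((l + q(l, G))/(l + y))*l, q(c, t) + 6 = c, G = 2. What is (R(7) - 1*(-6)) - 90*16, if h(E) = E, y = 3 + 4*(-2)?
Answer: -1409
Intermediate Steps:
q(c, t) = -6 + c
y = -5 (y = 3 - 8 = -5)
R(l) = -3 + l*(-6 + 2*l)/(-5 + l) (R(l) = -3 + ((l + (-6 + l))/(l - 5))*l = -3 + ((-6 + 2*l)/(-5 + l))*l = -3 + l*(-6 + 2*l)/(-5 + l))
(R(7) - 1*(-6)) - 90*16 = ((15 - 9*7 + 2*7²)/(-5 + 7) - 1*(-6)) - 90*16 = ((15 - 63 + 2*49)/2 + 6) - 1440 = ((15 - 63 + 98)/2 + 6) - 1440 = ((½)*50 + 6) - 1440 = (25 + 6) - 1440 = 31 - 1440 = -1409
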